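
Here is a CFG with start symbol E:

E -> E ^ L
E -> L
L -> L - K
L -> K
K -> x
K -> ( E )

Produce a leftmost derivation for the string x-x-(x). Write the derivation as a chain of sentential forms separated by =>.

E => L => L-K => L-K-K => K-K-K => x-K-K => x-x-K => x-x-(E) => x-x-(L) => x-x-(K) => x-x-(x)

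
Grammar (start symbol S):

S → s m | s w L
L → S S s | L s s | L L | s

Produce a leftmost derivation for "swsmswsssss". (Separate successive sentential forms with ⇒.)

S ⇒ swL ⇒ swSSs ⇒ swsmSs ⇒ swsmswLs ⇒ swsmswLsss ⇒ swsmswLLsss ⇒ swsmswsLsss ⇒ swsmswsssss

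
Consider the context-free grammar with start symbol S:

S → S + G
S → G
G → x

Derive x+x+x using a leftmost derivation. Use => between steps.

S => S+G   [S → S + G]
S+G => S+G+G   [S → S + G]
S+G+G => G+G+G   [S → G]
G+G+G => x+G+G   [G → x]
x+G+G => x+x+G   [G → x]
x+x+G => x+x+x   [G → x]

S => S+G => S+G+G => G+G+G => x+G+G => x+x+G => x+x+x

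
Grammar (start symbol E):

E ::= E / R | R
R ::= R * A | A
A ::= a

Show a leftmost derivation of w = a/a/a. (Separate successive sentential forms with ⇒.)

E⇒E/R⇒E/R/R⇒R/R/R⇒A/R/R⇒a/R/R⇒a/A/R⇒a/a/R⇒a/a/A⇒a/a/a

E ⇒ E/R   [E ::= E / R]
E/R ⇒ E/R/R   [E ::= E / R]
E/R/R ⇒ R/R/R   [E ::= R]
R/R/R ⇒ A/R/R   [R ::= A]
A/R/R ⇒ a/R/R   [A ::= a]
a/R/R ⇒ a/A/R   [R ::= A]
a/A/R ⇒ a/a/R   [A ::= a]
a/a/R ⇒ a/a/A   [R ::= A]
a/a/A ⇒ a/a/a   [A ::= a]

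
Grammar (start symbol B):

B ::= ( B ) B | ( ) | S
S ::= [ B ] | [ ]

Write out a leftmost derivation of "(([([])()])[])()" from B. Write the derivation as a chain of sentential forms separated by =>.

B=>(B)B=>((B)B)B=>((S)B)B=>(([B])B)B=>(([(B)B])B)B=>(([(S)B])B)B=>(([([])B])B)B=>(([([])()])B)B=>(([([])()])S)B=>(([([])()])[])B=>(([([])()])[])()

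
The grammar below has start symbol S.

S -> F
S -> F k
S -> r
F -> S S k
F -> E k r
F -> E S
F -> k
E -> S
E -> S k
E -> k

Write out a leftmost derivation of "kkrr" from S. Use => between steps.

S=>F=>ES=>SS=>FS=>EkrS=>kkrS=>kkrr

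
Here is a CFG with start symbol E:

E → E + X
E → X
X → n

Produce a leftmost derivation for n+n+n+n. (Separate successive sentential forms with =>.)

E=>E+X=>E+X+X=>E+X+X+X=>X+X+X+X=>n+X+X+X=>n+n+X+X=>n+n+n+X=>n+n+n+n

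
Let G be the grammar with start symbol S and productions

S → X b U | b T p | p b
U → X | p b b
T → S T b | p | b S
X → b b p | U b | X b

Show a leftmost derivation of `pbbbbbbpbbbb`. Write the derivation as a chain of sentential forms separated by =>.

S=>XbU=>XbbU=>UbbbU=>XbbbU=>UbbbbU=>pbbbbbbU=>pbbbbbbX=>pbbbbbbXb=>pbbbbbbUbb=>pbbbbbbpbbbb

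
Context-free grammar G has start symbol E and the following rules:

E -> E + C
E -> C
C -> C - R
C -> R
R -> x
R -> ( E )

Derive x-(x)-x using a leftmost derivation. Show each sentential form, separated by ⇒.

E ⇒ C ⇒ C-R ⇒ C-R-R ⇒ R-R-R ⇒ x-R-R ⇒ x-(E)-R ⇒ x-(C)-R ⇒ x-(R)-R ⇒ x-(x)-R ⇒ x-(x)-x

E ⇒ C   [E -> C]
C ⇒ C-R   [C -> C - R]
C-R ⇒ C-R-R   [C -> C - R]
C-R-R ⇒ R-R-R   [C -> R]
R-R-R ⇒ x-R-R   [R -> x]
x-R-R ⇒ x-(E)-R   [R -> ( E )]
x-(E)-R ⇒ x-(C)-R   [E -> C]
x-(C)-R ⇒ x-(R)-R   [C -> R]
x-(R)-R ⇒ x-(x)-R   [R -> x]
x-(x)-R ⇒ x-(x)-x   [R -> x]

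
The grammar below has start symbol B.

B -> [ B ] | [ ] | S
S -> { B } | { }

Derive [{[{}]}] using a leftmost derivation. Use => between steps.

B => [B]   [B -> [ B ]]
[B] => [S]   [B -> S]
[S] => [{B}]   [S -> { B }]
[{B}] => [{[B]}]   [B -> [ B ]]
[{[B]}] => [{[S]}]   [B -> S]
[{[S]}] => [{[{}]}]   [S -> { }]

B=>[B]=>[S]=>[{B}]=>[{[B]}]=>[{[S]}]=>[{[{}]}]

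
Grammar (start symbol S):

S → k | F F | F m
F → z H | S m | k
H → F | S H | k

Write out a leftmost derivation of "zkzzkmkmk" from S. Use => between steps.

S => FF   [S → F F]
FF => SmF   [F → S m]
SmF => FFmF   [S → F F]
FFmF => SmFmF   [F → S m]
SmFmF => FFmFmF   [S → F F]
FFmFmF => zHFmFmF   [F → z H]
zHFmFmF => zFFmFmF   [H → F]
zFFmFmF => zkFmFmF   [F → k]
zkFmFmF => zkzHmFmF   [F → z H]
zkzHmFmF => zkzFmFmF   [H → F]
zkzFmFmF => zkzzHmFmF   [F → z H]
zkzzHmFmF => zkzzkmFmF   [H → k]
zkzzkmFmF => zkzzkmkmF   [F → k]
zkzzkmkmF => zkzzkmkmk   [F → k]

S => FF => SmF => FFmF => SmFmF => FFmFmF => zHFmFmF => zFFmFmF => zkFmFmF => zkzHmFmF => zkzFmFmF => zkzzHmFmF => zkzzkmFmF => zkzzkmkmF => zkzzkmkmk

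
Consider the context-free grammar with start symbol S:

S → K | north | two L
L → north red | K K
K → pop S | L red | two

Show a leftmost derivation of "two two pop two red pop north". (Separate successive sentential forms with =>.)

S => two L   [S → two L]
two L => two K K   [L → K K]
two K K => two L red K   [K → L red]
two L red K => two K K red K   [L → K K]
two K K red K => two two K red K   [K → two]
two two K red K => two two pop S red K   [K → pop S]
two two pop S red K => two two pop K red K   [S → K]
two two pop K red K => two two pop two red K   [K → two]
two two pop two red K => two two pop two red pop S   [K → pop S]
two two pop two red pop S => two two pop two red pop north   [S → north]

S => two L => two K K => two L red K => two K K red K => two two K red K => two two pop S red K => two two pop K red K => two two pop two red K => two two pop two red pop S => two two pop two red pop north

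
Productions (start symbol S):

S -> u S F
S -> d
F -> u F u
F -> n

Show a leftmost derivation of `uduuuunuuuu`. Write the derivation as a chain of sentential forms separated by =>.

S => uSF => udF => uduFu => uduuFuu => uduuuFuuu => uduuuuFuuuu => uduuuunuuuu

S => uSF   [S -> u S F]
uSF => udF   [S -> d]
udF => uduFu   [F -> u F u]
uduFu => uduuFuu   [F -> u F u]
uduuFuu => uduuuFuuu   [F -> u F u]
uduuuFuuu => uduuuuFuuuu   [F -> u F u]
uduuuuFuuuu => uduuuunuuuu   [F -> n]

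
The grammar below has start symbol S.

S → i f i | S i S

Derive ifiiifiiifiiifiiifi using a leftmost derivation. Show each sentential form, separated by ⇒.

S ⇒ SiS   [S → S i S]
SiS ⇒ SiSiS   [S → S i S]
SiSiS ⇒ SiSiSiS   [S → S i S]
SiSiSiS ⇒ SiSiSiSiS   [S → S i S]
SiSiSiSiS ⇒ ifiiSiSiSiS   [S → i f i]
ifiiSiSiSiS ⇒ ifiiifiiSiSiS   [S → i f i]
ifiiifiiSiSiS ⇒ ifiiifiiifiiSiS   [S → i f i]
ifiiifiiifiiSiS ⇒ ifiiifiiifiiifiiS   [S → i f i]
ifiiifiiifiiifiiS ⇒ ifiiifiiifiiifiiifi   [S → i f i]

S⇒SiS⇒SiSiS⇒SiSiSiS⇒SiSiSiSiS⇒ifiiSiSiSiS⇒ifiiifiiSiSiS⇒ifiiifiiifiiSiS⇒ifiiifiiifiiifiiS⇒ifiiifiiifiiifiiifi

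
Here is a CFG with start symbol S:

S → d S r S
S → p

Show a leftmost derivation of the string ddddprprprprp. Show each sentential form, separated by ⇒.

S ⇒ dSrS   [S → d S r S]
dSrS ⇒ ddSrSrS   [S → d S r S]
ddSrSrS ⇒ dddSrSrSrS   [S → d S r S]
dddSrSrSrS ⇒ ddddSrSrSrSrS   [S → d S r S]
ddddSrSrSrSrS ⇒ ddddprSrSrSrS   [S → p]
ddddprSrSrSrS ⇒ ddddprprSrSrS   [S → p]
ddddprprSrSrS ⇒ ddddprprprSrS   [S → p]
ddddprprprSrS ⇒ ddddprprprprS   [S → p]
ddddprprprprS ⇒ ddddprprprprp   [S → p]

S⇒dSrS⇒ddSrSrS⇒dddSrSrSrS⇒ddddSrSrSrSrS⇒ddddprSrSrSrS⇒ddddprprSrSrS⇒ddddprprprSrS⇒ddddprprprprS⇒ddddprprprprp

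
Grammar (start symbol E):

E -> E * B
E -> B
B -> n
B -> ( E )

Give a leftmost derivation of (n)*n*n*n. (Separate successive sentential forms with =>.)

E => E*B => E*B*B => E*B*B*B => B*B*B*B => (E)*B*B*B => (B)*B*B*B => (n)*B*B*B => (n)*n*B*B => (n)*n*n*B => (n)*n*n*n

E => E*B   [E -> E * B]
E*B => E*B*B   [E -> E * B]
E*B*B => E*B*B*B   [E -> E * B]
E*B*B*B => B*B*B*B   [E -> B]
B*B*B*B => (E)*B*B*B   [B -> ( E )]
(E)*B*B*B => (B)*B*B*B   [E -> B]
(B)*B*B*B => (n)*B*B*B   [B -> n]
(n)*B*B*B => (n)*n*B*B   [B -> n]
(n)*n*B*B => (n)*n*n*B   [B -> n]
(n)*n*n*B => (n)*n*n*n   [B -> n]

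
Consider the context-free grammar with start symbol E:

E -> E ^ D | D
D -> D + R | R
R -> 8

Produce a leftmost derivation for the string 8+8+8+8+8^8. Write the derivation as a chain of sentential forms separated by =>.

E => E^D => D^D => D+R^D => D+R+R^D => D+R+R+R^D => D+R+R+R+R^D => R+R+R+R+R^D => 8+R+R+R+R^D => 8+8+R+R+R^D => 8+8+8+R+R^D => 8+8+8+8+R^D => 8+8+8+8+8^D => 8+8+8+8+8^R => 8+8+8+8+8^8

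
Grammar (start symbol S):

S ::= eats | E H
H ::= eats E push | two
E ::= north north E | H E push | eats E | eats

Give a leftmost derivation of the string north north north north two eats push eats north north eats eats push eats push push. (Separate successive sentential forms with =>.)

S => E H => north north E H => north north north north E H => north north north north H E push H => north north north north two E push H => north north north north two eats push H => north north north north two eats push eats E push => north north north north two eats push eats north north E push => north north north north two eats push eats north north H E push push => north north north north two eats push eats north north eats E push E push push => north north north north two eats push eats north north eats eats push E push push => north north north north two eats push eats north north eats eats push eats push push

S => E H   [S ::= E H]
E H => north north E H   [E ::= north north E]
north north E H => north north north north E H   [E ::= north north E]
north north north north E H => north north north north H E push H   [E ::= H E push]
north north north north H E push H => north north north north two E push H   [H ::= two]
north north north north two E push H => north north north north two eats push H   [E ::= eats]
north north north north two eats push H => north north north north two eats push eats E push   [H ::= eats E push]
north north north north two eats push eats E push => north north north north two eats push eats north north E push   [E ::= north north E]
north north north north two eats push eats north north E push => north north north north two eats push eats north north H E push push   [E ::= H E push]
north north north north two eats push eats north north H E push push => north north north north two eats push eats north north eats E push E push push   [H ::= eats E push]
north north north north two eats push eats north north eats E push E push push => north north north north two eats push eats north north eats eats push E push push   [E ::= eats]
north north north north two eats push eats north north eats eats push E push push => north north north north two eats push eats north north eats eats push eats push push   [E ::= eats]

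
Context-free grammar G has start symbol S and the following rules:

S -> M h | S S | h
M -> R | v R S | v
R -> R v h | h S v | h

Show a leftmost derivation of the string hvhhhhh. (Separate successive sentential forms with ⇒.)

S ⇒ SS   [S -> S S]
SS ⇒ SSS   [S -> S S]
SSS ⇒ SSSS   [S -> S S]
SSSS ⇒ MhSSS   [S -> M h]
MhSSS ⇒ RhSSS   [M -> R]
RhSSS ⇒ RvhhSSS   [R -> R v h]
RvhhSSS ⇒ hvhhSSS   [R -> h]
hvhhSSS ⇒ hvhhhSS   [S -> h]
hvhhhSS ⇒ hvhhhhS   [S -> h]
hvhhhhS ⇒ hvhhhhh   [S -> h]

S ⇒ SS ⇒ SSS ⇒ SSSS ⇒ MhSSS ⇒ RhSSS ⇒ RvhhSSS ⇒ hvhhSSS ⇒ hvhhhSS ⇒ hvhhhhS ⇒ hvhhhhh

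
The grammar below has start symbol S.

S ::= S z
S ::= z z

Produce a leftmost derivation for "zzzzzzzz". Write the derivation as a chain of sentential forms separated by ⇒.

S ⇒ Sz   [S ::= S z]
Sz ⇒ Szz   [S ::= S z]
Szz ⇒ Szzz   [S ::= S z]
Szzz ⇒ Szzzz   [S ::= S z]
Szzzz ⇒ Szzzzz   [S ::= S z]
Szzzzz ⇒ Szzzzzz   [S ::= S z]
Szzzzzz ⇒ zzzzzzzz   [S ::= z z]

S ⇒ Sz ⇒ Szz ⇒ Szzz ⇒ Szzzz ⇒ Szzzzz ⇒ Szzzzzz ⇒ zzzzzzzz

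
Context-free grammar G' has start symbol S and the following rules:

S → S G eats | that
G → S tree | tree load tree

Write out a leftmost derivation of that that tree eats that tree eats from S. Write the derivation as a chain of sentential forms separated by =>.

S => S G eats => S G eats G eats => that G eats G eats => that S tree eats G eats => that that tree eats G eats => that that tree eats S tree eats => that that tree eats that tree eats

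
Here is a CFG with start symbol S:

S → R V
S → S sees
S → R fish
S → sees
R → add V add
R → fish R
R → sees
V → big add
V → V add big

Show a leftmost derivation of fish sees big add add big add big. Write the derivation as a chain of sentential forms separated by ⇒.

S ⇒ R V ⇒ fish R V ⇒ fish sees V ⇒ fish sees V add big ⇒ fish sees V add big add big ⇒ fish sees big add add big add big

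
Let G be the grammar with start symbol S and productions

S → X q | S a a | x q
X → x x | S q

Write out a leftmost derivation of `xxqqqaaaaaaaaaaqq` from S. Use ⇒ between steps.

S ⇒ Xq ⇒ Sqq ⇒ Saaqq ⇒ Saaaaqq ⇒ Saaaaaaqq ⇒ Saaaaaaaaqq ⇒ Saaaaaaaaaaqq ⇒ Xqaaaaaaaaaaqq ⇒ Sqqaaaaaaaaaaqq ⇒ Xqqqaaaaaaaaaaqq ⇒ xxqqqaaaaaaaaaaqq

S ⇒ Xq   [S → X q]
Xq ⇒ Sqq   [X → S q]
Sqq ⇒ Saaqq   [S → S a a]
Saaqq ⇒ Saaaaqq   [S → S a a]
Saaaaqq ⇒ Saaaaaaqq   [S → S a a]
Saaaaaaqq ⇒ Saaaaaaaaqq   [S → S a a]
Saaaaaaaaqq ⇒ Saaaaaaaaaaqq   [S → S a a]
Saaaaaaaaaaqq ⇒ Xqaaaaaaaaaaqq   [S → X q]
Xqaaaaaaaaaaqq ⇒ Sqqaaaaaaaaaaqq   [X → S q]
Sqqaaaaaaaaaaqq ⇒ Xqqqaaaaaaaaaaqq   [S → X q]
Xqqqaaaaaaaaaaqq ⇒ xxqqqaaaaaaaaaaqq   [X → x x]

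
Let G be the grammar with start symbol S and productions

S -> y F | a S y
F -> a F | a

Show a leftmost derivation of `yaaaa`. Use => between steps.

S => yF => yaF => yaaF => yaaaF => yaaaa

S => yF   [S -> y F]
yF => yaF   [F -> a F]
yaF => yaaF   [F -> a F]
yaaF => yaaaF   [F -> a F]
yaaaF => yaaaa   [F -> a]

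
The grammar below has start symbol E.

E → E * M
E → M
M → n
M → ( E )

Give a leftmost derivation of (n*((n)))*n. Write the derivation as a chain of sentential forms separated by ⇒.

E ⇒ E*M ⇒ M*M ⇒ (E)*M ⇒ (E*M)*M ⇒ (M*M)*M ⇒ (n*M)*M ⇒ (n*(E))*M ⇒ (n*(M))*M ⇒ (n*((E)))*M ⇒ (n*((M)))*M ⇒ (n*((n)))*M ⇒ (n*((n)))*n

E ⇒ E*M   [E → E * M]
E*M ⇒ M*M   [E → M]
M*M ⇒ (E)*M   [M → ( E )]
(E)*M ⇒ (E*M)*M   [E → E * M]
(E*M)*M ⇒ (M*M)*M   [E → M]
(M*M)*M ⇒ (n*M)*M   [M → n]
(n*M)*M ⇒ (n*(E))*M   [M → ( E )]
(n*(E))*M ⇒ (n*(M))*M   [E → M]
(n*(M))*M ⇒ (n*((E)))*M   [M → ( E )]
(n*((E)))*M ⇒ (n*((M)))*M   [E → M]
(n*((M)))*M ⇒ (n*((n)))*M   [M → n]
(n*((n)))*M ⇒ (n*((n)))*n   [M → n]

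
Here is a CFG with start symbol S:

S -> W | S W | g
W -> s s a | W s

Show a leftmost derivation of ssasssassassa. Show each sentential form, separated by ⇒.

S ⇒ SW   [S -> S W]
SW ⇒ SWW   [S -> S W]
SWW ⇒ SWWW   [S -> S W]
SWWW ⇒ WWWW   [S -> W]
WWWW ⇒ WsWWW   [W -> W s]
WsWWW ⇒ ssasWWW   [W -> s s a]
ssasWWW ⇒ ssasssaWW   [W -> s s a]
ssasssaWW ⇒ ssasssassaW   [W -> s s a]
ssasssassaW ⇒ ssasssassassa   [W -> s s a]

S⇒SW⇒SWW⇒SWWW⇒WWWW⇒WsWWW⇒ssasWWW⇒ssasssaWW⇒ssasssassaW⇒ssasssassassa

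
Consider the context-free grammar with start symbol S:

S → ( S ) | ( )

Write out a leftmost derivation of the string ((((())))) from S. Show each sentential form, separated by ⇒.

S⇒(S)⇒((S))⇒(((S)))⇒((((S))))⇒((((()))))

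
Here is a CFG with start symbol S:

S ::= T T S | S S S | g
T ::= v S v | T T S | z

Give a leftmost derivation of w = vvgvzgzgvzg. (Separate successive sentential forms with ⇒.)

S ⇒ TTS ⇒ vSvTS ⇒ vTTSvTS ⇒ vTTSTSvTS ⇒ vvSvTSTSvTS ⇒ vvgvTSTSvTS ⇒ vvgvzSTSvTS ⇒ vvgvzgTSvTS ⇒ vvgvzgzSvTS ⇒ vvgvzgzgvTS ⇒ vvgvzgzgvzS ⇒ vvgvzgzgvzg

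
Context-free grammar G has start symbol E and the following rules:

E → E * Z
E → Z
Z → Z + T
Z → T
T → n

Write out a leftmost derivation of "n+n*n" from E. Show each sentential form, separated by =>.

E => E*Z   [E → E * Z]
E*Z => Z*Z   [E → Z]
Z*Z => Z+T*Z   [Z → Z + T]
Z+T*Z => T+T*Z   [Z → T]
T+T*Z => n+T*Z   [T → n]
n+T*Z => n+n*Z   [T → n]
n+n*Z => n+n*T   [Z → T]
n+n*T => n+n*n   [T → n]

E => E*Z => Z*Z => Z+T*Z => T+T*Z => n+T*Z => n+n*Z => n+n*T => n+n*n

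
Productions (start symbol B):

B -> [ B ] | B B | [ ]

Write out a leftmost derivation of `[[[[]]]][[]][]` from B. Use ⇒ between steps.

B⇒BB⇒BBB⇒[B]BB⇒[[B]]BB⇒[[[B]]]BB⇒[[[[]]]]BB⇒[[[[]]]][B]B⇒[[[[]]]][[]]B⇒[[[[]]]][[]][]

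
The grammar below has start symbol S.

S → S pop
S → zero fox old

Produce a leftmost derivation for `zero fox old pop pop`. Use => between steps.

S => S pop => S pop pop => zero fox old pop pop

S => S pop   [S → S pop]
S pop => S pop pop   [S → S pop]
S pop pop => zero fox old pop pop   [S → zero fox old]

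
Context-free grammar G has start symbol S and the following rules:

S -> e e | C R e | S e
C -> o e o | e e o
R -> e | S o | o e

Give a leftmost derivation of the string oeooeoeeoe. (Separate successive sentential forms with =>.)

S => CRe => oeoRe => oeoSoe => oeoCReoe => oeooeoReoe => oeooeoeeoe

S => CRe   [S -> C R e]
CRe => oeoRe   [C -> o e o]
oeoRe => oeoSoe   [R -> S o]
oeoSoe => oeoCReoe   [S -> C R e]
oeoCReoe => oeooeoReoe   [C -> o e o]
oeooeoReoe => oeooeoeeoe   [R -> e]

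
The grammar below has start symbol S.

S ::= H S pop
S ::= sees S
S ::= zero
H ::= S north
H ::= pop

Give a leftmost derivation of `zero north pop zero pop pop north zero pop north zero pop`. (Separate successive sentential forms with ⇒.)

S ⇒ H S pop   [S ::= H S pop]
H S pop ⇒ S north S pop   [H ::= S north]
S north S pop ⇒ H S pop north S pop   [S ::= H S pop]
H S pop north S pop ⇒ S north S pop north S pop   [H ::= S north]
S north S pop north S pop ⇒ H S pop north S pop north S pop   [S ::= H S pop]
H S pop north S pop north S pop ⇒ S north S pop north S pop north S pop   [H ::= S north]
S north S pop north S pop north S pop ⇒ zero north S pop north S pop north S pop   [S ::= zero]
zero north S pop north S pop north S pop ⇒ zero north H S pop pop north S pop north S pop   [S ::= H S pop]
zero north H S pop pop north S pop north S pop ⇒ zero north pop S pop pop north S pop north S pop   [H ::= pop]
zero north pop S pop pop north S pop north S pop ⇒ zero north pop zero pop pop north S pop north S pop   [S ::= zero]
zero north pop zero pop pop north S pop north S pop ⇒ zero north pop zero pop pop north zero pop north S pop   [S ::= zero]
zero north pop zero pop pop north zero pop north S pop ⇒ zero north pop zero pop pop north zero pop north zero pop   [S ::= zero]

S ⇒ H S pop ⇒ S north S pop ⇒ H S pop north S pop ⇒ S north S pop north S pop ⇒ H S pop north S pop north S pop ⇒ S north S pop north S pop north S pop ⇒ zero north S pop north S pop north S pop ⇒ zero north H S pop pop north S pop north S pop ⇒ zero north pop S pop pop north S pop north S pop ⇒ zero north pop zero pop pop north S pop north S pop ⇒ zero north pop zero pop pop north zero pop north S pop ⇒ zero north pop zero pop pop north zero pop north zero pop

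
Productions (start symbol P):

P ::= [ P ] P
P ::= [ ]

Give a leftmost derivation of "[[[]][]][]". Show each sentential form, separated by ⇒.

P ⇒ [P]P ⇒ [[P]P]P ⇒ [[[]]P]P ⇒ [[[]][]]P ⇒ [[[]][]][]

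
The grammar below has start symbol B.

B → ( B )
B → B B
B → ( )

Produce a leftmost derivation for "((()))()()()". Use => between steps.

B => BB   [B → B B]
BB => BBB   [B → B B]
BBB => BBBB   [B → B B]
BBBB => (B)BBB   [B → ( B )]
(B)BBB => ((B))BBB   [B → ( B )]
((B))BBB => ((()))BBB   [B → ( )]
((()))BBB => ((()))()BB   [B → ( )]
((()))()BB => ((()))()()B   [B → ( )]
((()))()()B => ((()))()()()   [B → ( )]

B => BB => BBB => BBBB => (B)BBB => ((B))BBB => ((()))BBB => ((()))()BB => ((()))()()B => ((()))()()()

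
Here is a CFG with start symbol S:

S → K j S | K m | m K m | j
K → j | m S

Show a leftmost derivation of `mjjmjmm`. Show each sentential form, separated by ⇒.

S ⇒ KjS ⇒ mSjS ⇒ mjjS ⇒ mjjKm ⇒ mjjmSm ⇒ mjjmKmm ⇒ mjjmjmm

S ⇒ KjS   [S → K j S]
KjS ⇒ mSjS   [K → m S]
mSjS ⇒ mjjS   [S → j]
mjjS ⇒ mjjKm   [S → K m]
mjjKm ⇒ mjjmSm   [K → m S]
mjjmSm ⇒ mjjmKmm   [S → K m]
mjjmKmm ⇒ mjjmjmm   [K → j]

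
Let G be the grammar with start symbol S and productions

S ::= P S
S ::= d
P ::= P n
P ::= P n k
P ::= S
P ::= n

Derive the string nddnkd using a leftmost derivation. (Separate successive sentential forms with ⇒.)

S ⇒ PS   [S ::= P S]
PS ⇒ nS   [P ::= n]
nS ⇒ nPS   [S ::= P S]
nPS ⇒ nSS   [P ::= S]
nSS ⇒ ndS   [S ::= d]
ndS ⇒ ndPS   [S ::= P S]
ndPS ⇒ ndPnkS   [P ::= P n k]
ndPnkS ⇒ ndSnkS   [P ::= S]
ndSnkS ⇒ nddnkS   [S ::= d]
nddnkS ⇒ nddnkd   [S ::= d]

S ⇒ PS ⇒ nS ⇒ nPS ⇒ nSS ⇒ ndS ⇒ ndPS ⇒ ndPnkS ⇒ ndSnkS ⇒ nddnkS ⇒ nddnkd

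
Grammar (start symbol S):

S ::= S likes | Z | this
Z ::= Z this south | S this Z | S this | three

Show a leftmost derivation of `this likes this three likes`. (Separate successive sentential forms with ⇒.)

S ⇒ S likes ⇒ Z likes ⇒ S this Z likes ⇒ S likes this Z likes ⇒ this likes this Z likes ⇒ this likes this three likes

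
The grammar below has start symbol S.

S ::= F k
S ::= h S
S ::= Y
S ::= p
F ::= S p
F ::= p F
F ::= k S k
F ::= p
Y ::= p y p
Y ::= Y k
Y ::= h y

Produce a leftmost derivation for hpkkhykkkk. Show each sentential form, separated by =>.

S=>hS=>hFk=>hpFk=>hpkSkk=>hpkFkkk=>hpkkSkkkk=>hpkkYkkkk=>hpkkhykkkk

S => hS   [S ::= h S]
hS => hFk   [S ::= F k]
hFk => hpFk   [F ::= p F]
hpFk => hpkSkk   [F ::= k S k]
hpkSkk => hpkFkkk   [S ::= F k]
hpkFkkk => hpkkSkkkk   [F ::= k S k]
hpkkSkkkk => hpkkYkkkk   [S ::= Y]
hpkkYkkkk => hpkkhykkkk   [Y ::= h y]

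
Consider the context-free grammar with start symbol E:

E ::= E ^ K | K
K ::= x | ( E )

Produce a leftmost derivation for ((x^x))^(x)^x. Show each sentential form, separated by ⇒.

E ⇒ E^K   [E ::= E ^ K]
E^K ⇒ E^K^K   [E ::= E ^ K]
E^K^K ⇒ K^K^K   [E ::= K]
K^K^K ⇒ (E)^K^K   [K ::= ( E )]
(E)^K^K ⇒ (K)^K^K   [E ::= K]
(K)^K^K ⇒ ((E))^K^K   [K ::= ( E )]
((E))^K^K ⇒ ((E^K))^K^K   [E ::= E ^ K]
((E^K))^K^K ⇒ ((K^K))^K^K   [E ::= K]
((K^K))^K^K ⇒ ((x^K))^K^K   [K ::= x]
((x^K))^K^K ⇒ ((x^x))^K^K   [K ::= x]
((x^x))^K^K ⇒ ((x^x))^(E)^K   [K ::= ( E )]
((x^x))^(E)^K ⇒ ((x^x))^(K)^K   [E ::= K]
((x^x))^(K)^K ⇒ ((x^x))^(x)^K   [K ::= x]
((x^x))^(x)^K ⇒ ((x^x))^(x)^x   [K ::= x]

E ⇒ E^K ⇒ E^K^K ⇒ K^K^K ⇒ (E)^K^K ⇒ (K)^K^K ⇒ ((E))^K^K ⇒ ((E^K))^K^K ⇒ ((K^K))^K^K ⇒ ((x^K))^K^K ⇒ ((x^x))^K^K ⇒ ((x^x))^(E)^K ⇒ ((x^x))^(K)^K ⇒ ((x^x))^(x)^K ⇒ ((x^x))^(x)^x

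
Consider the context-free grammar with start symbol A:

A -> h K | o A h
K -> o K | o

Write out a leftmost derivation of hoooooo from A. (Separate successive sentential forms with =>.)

A => hK => hoK => hooK => hoooK => hooooK => hoooooK => hoooooo

A => hK   [A -> h K]
hK => hoK   [K -> o K]
hoK => hooK   [K -> o K]
hooK => hoooK   [K -> o K]
hoooK => hooooK   [K -> o K]
hooooK => hoooooK   [K -> o K]
hoooooK => hoooooo   [K -> o]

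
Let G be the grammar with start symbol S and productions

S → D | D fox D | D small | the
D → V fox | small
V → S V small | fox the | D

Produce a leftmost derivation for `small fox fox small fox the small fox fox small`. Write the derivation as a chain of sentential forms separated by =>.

S => D fox D => V fox fox D => S V small fox fox D => D fox D V small fox fox D => V fox fox D V small fox fox D => D fox fox D V small fox fox D => small fox fox D V small fox fox D => small fox fox small V small fox fox D => small fox fox small fox the small fox fox D => small fox fox small fox the small fox fox small

S => D fox D   [S → D fox D]
D fox D => V fox fox D   [D → V fox]
V fox fox D => S V small fox fox D   [V → S V small]
S V small fox fox D => D fox D V small fox fox D   [S → D fox D]
D fox D V small fox fox D => V fox fox D V small fox fox D   [D → V fox]
V fox fox D V small fox fox D => D fox fox D V small fox fox D   [V → D]
D fox fox D V small fox fox D => small fox fox D V small fox fox D   [D → small]
small fox fox D V small fox fox D => small fox fox small V small fox fox D   [D → small]
small fox fox small V small fox fox D => small fox fox small fox the small fox fox D   [V → fox the]
small fox fox small fox the small fox fox D => small fox fox small fox the small fox fox small   [D → small]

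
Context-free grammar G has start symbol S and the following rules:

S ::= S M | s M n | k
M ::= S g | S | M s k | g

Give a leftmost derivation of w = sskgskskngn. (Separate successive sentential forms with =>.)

S=>sMn=>sSn=>sSMn=>ssMnMn=>ssMsknMn=>ssMsksknMn=>ssSgsksknMn=>sskgsksknMn=>sskgskskngn

S => sMn   [S ::= s M n]
sMn => sSn   [M ::= S]
sSn => sSMn   [S ::= S M]
sSMn => ssMnMn   [S ::= s M n]
ssMnMn => ssMsknMn   [M ::= M s k]
ssMsknMn => ssMsksknMn   [M ::= M s k]
ssMsksknMn => ssSgsksknMn   [M ::= S g]
ssSgsksknMn => sskgsksknMn   [S ::= k]
sskgsksknMn => sskgskskngn   [M ::= g]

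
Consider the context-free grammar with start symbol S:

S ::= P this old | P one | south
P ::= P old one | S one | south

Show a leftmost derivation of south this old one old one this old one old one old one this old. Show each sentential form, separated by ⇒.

S ⇒ P this old ⇒ P old one this old ⇒ P old one old one this old ⇒ S one old one old one this old ⇒ P this old one old one old one this old ⇒ P old one this old one old one old one this old ⇒ S one old one this old one old one old one this old ⇒ P this old one old one this old one old one old one this old ⇒ south this old one old one this old one old one old one this old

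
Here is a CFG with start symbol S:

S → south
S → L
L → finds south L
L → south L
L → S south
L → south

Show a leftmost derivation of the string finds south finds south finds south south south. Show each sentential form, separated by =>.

S => L => finds south L => finds south finds south L => finds south finds south finds south L => finds south finds south finds south S south => finds south finds south finds south south south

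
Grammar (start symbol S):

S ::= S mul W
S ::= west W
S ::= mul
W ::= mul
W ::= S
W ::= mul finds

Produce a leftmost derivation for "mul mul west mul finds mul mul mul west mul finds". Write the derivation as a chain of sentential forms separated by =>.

S => S mul W => S mul W mul W => S mul W mul W mul W => mul mul W mul W mul W => mul mul S mul W mul W => mul mul west W mul W mul W => mul mul west mul finds mul W mul W => mul mul west mul finds mul mul mul W => mul mul west mul finds mul mul mul S => mul mul west mul finds mul mul mul west W => mul mul west mul finds mul mul mul west mul finds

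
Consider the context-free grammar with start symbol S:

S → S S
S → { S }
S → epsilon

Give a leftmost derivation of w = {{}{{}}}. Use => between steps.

S=>{S}=>{SS}=>{{S}S}=>{{}S}=>{{}{S}}=>{{}{{S}}}=>{{}{{}}}

S => {S}   [S → { S }]
{S} => {SS}   [S → S S]
{SS} => {{S}S}   [S → { S }]
{{S}S} => {{}S}   [S → epsilon]
{{}S} => {{}{S}}   [S → { S }]
{{}{S}} => {{}{{S}}}   [S → { S }]
{{}{{S}}} => {{}{{}}}   [S → epsilon]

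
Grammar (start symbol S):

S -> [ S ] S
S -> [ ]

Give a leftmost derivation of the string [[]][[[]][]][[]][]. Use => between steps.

S=>[S]S=>[[]]S=>[[]][S]S=>[[]][[S]S]S=>[[]][[[]]S]S=>[[]][[[]][]]S=>[[]][[[]][]][S]S=>[[]][[[]][]][[]]S=>[[]][[[]][]][[]][]

S => [S]S   [S -> [ S ] S]
[S]S => [[]]S   [S -> [ ]]
[[]]S => [[]][S]S   [S -> [ S ] S]
[[]][S]S => [[]][[S]S]S   [S -> [ S ] S]
[[]][[S]S]S => [[]][[[]]S]S   [S -> [ ]]
[[]][[[]]S]S => [[]][[[]][]]S   [S -> [ ]]
[[]][[[]][]]S => [[]][[[]][]][S]S   [S -> [ S ] S]
[[]][[[]][]][S]S => [[]][[[]][]][[]]S   [S -> [ ]]
[[]][[[]][]][[]]S => [[]][[[]][]][[]][]   [S -> [ ]]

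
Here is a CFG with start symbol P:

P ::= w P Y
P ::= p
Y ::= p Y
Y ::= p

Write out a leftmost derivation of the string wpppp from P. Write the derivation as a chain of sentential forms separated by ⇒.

P ⇒ wPY ⇒ wpY ⇒ wppY ⇒ wpppY ⇒ wpppp

P ⇒ wPY   [P ::= w P Y]
wPY ⇒ wpY   [P ::= p]
wpY ⇒ wppY   [Y ::= p Y]
wppY ⇒ wpppY   [Y ::= p Y]
wpppY ⇒ wpppp   [Y ::= p]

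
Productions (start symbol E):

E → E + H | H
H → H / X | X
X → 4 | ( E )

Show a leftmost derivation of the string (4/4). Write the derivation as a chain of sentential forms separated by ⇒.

E ⇒ H ⇒ X ⇒ (E) ⇒ (H) ⇒ (H/X) ⇒ (X/X) ⇒ (4/X) ⇒ (4/4)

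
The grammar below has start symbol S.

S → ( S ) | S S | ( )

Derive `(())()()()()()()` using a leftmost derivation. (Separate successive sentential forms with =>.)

S => SS   [S → S S]
SS => SSS   [S → S S]
SSS => SSSS   [S → S S]
SSSS => SSSSS   [S → S S]
SSSSS => SSSSSS   [S → S S]
SSSSSS => SSSSSSS   [S → S S]
SSSSSSS => (S)SSSSSS   [S → ( S )]
(S)SSSSSS => (())SSSSSS   [S → ( )]
(())SSSSSS => (())()SSSSS   [S → ( )]
(())()SSSSS => (())()()SSSS   [S → ( )]
(())()()SSSS => (())()()()SSS   [S → ( )]
(())()()()SSS => (())()()()()SS   [S → ( )]
(())()()()()SS => (())()()()()()S   [S → ( )]
(())()()()()()S => (())()()()()()()   [S → ( )]

S=>SS=>SSS=>SSSS=>SSSSS=>SSSSSS=>SSSSSSS=>(S)SSSSSS=>(())SSSSSS=>(())()SSSSS=>(())()()SSSS=>(())()()()SSS=>(())()()()()SS=>(())()()()()()S=>(())()()()()()()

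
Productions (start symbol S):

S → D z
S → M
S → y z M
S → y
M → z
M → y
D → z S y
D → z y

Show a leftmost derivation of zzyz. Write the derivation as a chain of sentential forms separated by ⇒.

S ⇒ Dz ⇒ zSyz ⇒ zMyz ⇒ zzyz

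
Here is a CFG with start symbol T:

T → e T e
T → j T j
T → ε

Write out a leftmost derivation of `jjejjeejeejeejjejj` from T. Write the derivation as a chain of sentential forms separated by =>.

T => jTj   [T → j T j]
jTj => jjTjj   [T → j T j]
jjTjj => jjeTejj   [T → e T e]
jjeTejj => jjejTjejj   [T → j T j]
jjejTjejj => jjejjTjjejj   [T → j T j]
jjejjTjjejj => jjejjeTejjejj   [T → e T e]
jjejjeTejjejj => jjejjeeTeejjejj   [T → e T e]
jjejjeeTeejjejj => jjejjeejTjeejjejj   [T → j T j]
jjejjeejTjeejjejj => jjejjeejeTejeejjejj   [T → e T e]
jjejjeejeTejeejjejj => jjejjeejeejeejjejj   [T → ε]

T=>jTj=>jjTjj=>jjeTejj=>jjejTjejj=>jjejjTjjejj=>jjejjeTejjejj=>jjejjeeTeejjejj=>jjejjeejTjeejjejj=>jjejjeejeTejeejjejj=>jjejjeejeejeejjejj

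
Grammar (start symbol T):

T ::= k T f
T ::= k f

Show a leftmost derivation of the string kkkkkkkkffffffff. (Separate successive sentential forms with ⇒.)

T ⇒ kTf   [T ::= k T f]
kTf ⇒ kkTff   [T ::= k T f]
kkTff ⇒ kkkTfff   [T ::= k T f]
kkkTfff ⇒ kkkkTffff   [T ::= k T f]
kkkkTffff ⇒ kkkkkTfffff   [T ::= k T f]
kkkkkTfffff ⇒ kkkkkkTffffff   [T ::= k T f]
kkkkkkTffffff ⇒ kkkkkkkTfffffff   [T ::= k T f]
kkkkkkkTfffffff ⇒ kkkkkkkkffffffff   [T ::= k f]

T ⇒ kTf ⇒ kkTff ⇒ kkkTfff ⇒ kkkkTffff ⇒ kkkkkTfffff ⇒ kkkkkkTffffff ⇒ kkkkkkkTfffffff ⇒ kkkkkkkkffffffff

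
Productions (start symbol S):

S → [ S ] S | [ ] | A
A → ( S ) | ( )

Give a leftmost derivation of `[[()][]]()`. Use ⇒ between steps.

S ⇒ [S]S ⇒ [[S]S]S ⇒ [[A]S]S ⇒ [[()]S]S ⇒ [[()][]]S ⇒ [[()][]]A ⇒ [[()][]]()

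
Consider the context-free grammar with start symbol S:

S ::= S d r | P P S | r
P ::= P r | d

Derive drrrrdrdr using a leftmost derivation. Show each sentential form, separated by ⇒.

S ⇒ Sdr ⇒ PPSdr ⇒ PrPSdr ⇒ PrrPSdr ⇒ PrrrPSdr ⇒ PrrrrPSdr ⇒ drrrrPSdr ⇒ drrrrdSdr ⇒ drrrrdrdr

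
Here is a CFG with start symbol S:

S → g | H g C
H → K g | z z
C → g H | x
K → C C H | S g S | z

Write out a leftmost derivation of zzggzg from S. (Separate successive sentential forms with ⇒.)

S ⇒ HgC   [S → H g C]
HgC ⇒ zzgC   [H → z z]
zzgC ⇒ zzggH   [C → g H]
zzggH ⇒ zzggKg   [H → K g]
zzggKg ⇒ zzggzg   [K → z]

S ⇒ HgC ⇒ zzgC ⇒ zzggH ⇒ zzggKg ⇒ zzggzg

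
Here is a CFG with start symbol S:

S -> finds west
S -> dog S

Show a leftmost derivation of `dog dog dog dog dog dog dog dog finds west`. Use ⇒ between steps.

S ⇒ dog S   [S -> dog S]
dog S ⇒ dog dog S   [S -> dog S]
dog dog S ⇒ dog dog dog S   [S -> dog S]
dog dog dog S ⇒ dog dog dog dog S   [S -> dog S]
dog dog dog dog S ⇒ dog dog dog dog dog S   [S -> dog S]
dog dog dog dog dog S ⇒ dog dog dog dog dog dog S   [S -> dog S]
dog dog dog dog dog dog S ⇒ dog dog dog dog dog dog dog S   [S -> dog S]
dog dog dog dog dog dog dog S ⇒ dog dog dog dog dog dog dog dog S   [S -> dog S]
dog dog dog dog dog dog dog dog S ⇒ dog dog dog dog dog dog dog dog finds west   [S -> finds west]

S ⇒ dog S ⇒ dog dog S ⇒ dog dog dog S ⇒ dog dog dog dog S ⇒ dog dog dog dog dog S ⇒ dog dog dog dog dog dog S ⇒ dog dog dog dog dog dog dog S ⇒ dog dog dog dog dog dog dog dog S ⇒ dog dog dog dog dog dog dog dog finds west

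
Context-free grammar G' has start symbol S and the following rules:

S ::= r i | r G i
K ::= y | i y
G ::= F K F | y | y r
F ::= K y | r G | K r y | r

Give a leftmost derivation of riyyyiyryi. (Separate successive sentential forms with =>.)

S => rGi   [S ::= r G i]
rGi => rFKFi   [G ::= F K F]
rFKFi => rKyKFi   [F ::= K y]
rKyKFi => riyyKFi   [K ::= i y]
riyyKFi => riyyyFi   [K ::= y]
riyyyFi => riyyyKryi   [F ::= K r y]
riyyyKryi => riyyyiyryi   [K ::= i y]

S => rGi => rFKFi => rKyKFi => riyyKFi => riyyyFi => riyyyKryi => riyyyiyryi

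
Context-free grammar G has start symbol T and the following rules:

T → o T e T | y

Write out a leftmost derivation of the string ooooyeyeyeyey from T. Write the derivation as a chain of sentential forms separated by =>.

T => oTeT => ooTeTeT => oooTeTeTeT => ooooTeTeTeTeT => ooooyeTeTeTeT => ooooyeyeTeTeT => ooooyeyeyeTeT => ooooyeyeyeyeT => ooooyeyeyeyey

T => oTeT   [T → o T e T]
oTeT => ooTeTeT   [T → o T e T]
ooTeTeT => oooTeTeTeT   [T → o T e T]
oooTeTeTeT => ooooTeTeTeTeT   [T → o T e T]
ooooTeTeTeTeT => ooooyeTeTeTeT   [T → y]
ooooyeTeTeTeT => ooooyeyeTeTeT   [T → y]
ooooyeyeTeTeT => ooooyeyeyeTeT   [T → y]
ooooyeyeyeTeT => ooooyeyeyeyeT   [T → y]
ooooyeyeyeyeT => ooooyeyeyeyey   [T → y]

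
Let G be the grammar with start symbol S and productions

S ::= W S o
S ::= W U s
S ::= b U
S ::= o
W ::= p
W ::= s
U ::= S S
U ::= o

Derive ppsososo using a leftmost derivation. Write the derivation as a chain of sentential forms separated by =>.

S => WSo   [S ::= W S o]
WSo => pSo   [W ::= p]
pSo => pWUso   [S ::= W U s]
pWUso => ppUso   [W ::= p]
ppUso => ppSSso   [U ::= S S]
ppSSso => ppWUsSso   [S ::= W U s]
ppWUsSso => ppsUsSso   [W ::= s]
ppsUsSso => ppsosSso   [U ::= o]
ppsosSso => ppsososo   [S ::= o]

S=>WSo=>pSo=>pWUso=>ppUso=>ppSSso=>ppWUsSso=>ppsUsSso=>ppsosSso=>ppsososo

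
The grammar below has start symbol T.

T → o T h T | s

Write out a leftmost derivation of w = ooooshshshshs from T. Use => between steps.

T => oThT   [T → o T h T]
oThT => ooThThT   [T → o T h T]
ooThThT => oooThThThT   [T → o T h T]
oooThThThT => ooooThThThThT   [T → o T h T]
ooooThThThThT => ooooshThThThT   [T → s]
ooooshThThThT => ooooshshThThT   [T → s]
ooooshshThThT => ooooshshshThT   [T → s]
ooooshshshThT => ooooshshshshT   [T → s]
ooooshshshshT => ooooshshshshs   [T → s]

T=>oThT=>ooThThT=>oooThThThT=>ooooThThThThT=>ooooshThThThT=>ooooshshThThT=>ooooshshshThT=>ooooshshshshT=>ooooshshshshs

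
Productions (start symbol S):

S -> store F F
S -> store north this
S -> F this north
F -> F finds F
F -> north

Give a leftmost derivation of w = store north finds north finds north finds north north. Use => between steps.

S => store F F => store F finds F F => store north finds F F => store north finds F finds F F => store north finds F finds F finds F F => store north finds north finds F finds F F => store north finds north finds north finds F F => store north finds north finds north finds north F => store north finds north finds north finds north north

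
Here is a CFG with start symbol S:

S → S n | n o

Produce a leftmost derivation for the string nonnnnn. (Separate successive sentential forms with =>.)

S => Sn => Snn => Snnn => Snnnn => Snnnnn => nonnnnn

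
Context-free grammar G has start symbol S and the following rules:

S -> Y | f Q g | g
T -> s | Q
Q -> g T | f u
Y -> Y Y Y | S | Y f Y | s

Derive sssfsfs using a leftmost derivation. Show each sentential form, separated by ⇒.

S ⇒ Y ⇒ YfY ⇒ YfYfY ⇒ YYYfYfY ⇒ sYYfYfY ⇒ ssYfYfY ⇒ sssfYfY ⇒ sssfsfY ⇒ sssfsfs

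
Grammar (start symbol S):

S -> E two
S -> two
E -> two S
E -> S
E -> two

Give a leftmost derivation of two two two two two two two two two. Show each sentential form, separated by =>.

S => E two => S two => E two two => two S two two => two E two two two => two S two two two => two E two two two two => two two S two two two two => two two E two two two two two => two two two S two two two two two => two two two two two two two two two

S => E two   [S -> E two]
E two => S two   [E -> S]
S two => E two two   [S -> E two]
E two two => two S two two   [E -> two S]
two S two two => two E two two two   [S -> E two]
two E two two two => two S two two two   [E -> S]
two S two two two => two E two two two two   [S -> E two]
two E two two two two => two two S two two two two   [E -> two S]
two two S two two two two => two two E two two two two two   [S -> E two]
two two E two two two two two => two two two S two two two two two   [E -> two S]
two two two S two two two two two => two two two two two two two two two   [S -> two]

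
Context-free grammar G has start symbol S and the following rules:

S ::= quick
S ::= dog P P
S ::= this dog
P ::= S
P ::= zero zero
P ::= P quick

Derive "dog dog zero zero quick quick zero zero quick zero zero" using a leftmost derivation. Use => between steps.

S => dog P P => dog P quick P => dog S quick P => dog dog P P quick P => dog dog P quick P quick P => dog dog P quick quick P quick P => dog dog zero zero quick quick P quick P => dog dog zero zero quick quick zero zero quick P => dog dog zero zero quick quick zero zero quick zero zero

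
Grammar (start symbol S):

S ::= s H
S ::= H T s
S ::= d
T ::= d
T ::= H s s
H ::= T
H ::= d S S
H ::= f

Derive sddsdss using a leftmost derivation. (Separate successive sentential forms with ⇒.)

S ⇒ sH   [S ::= s H]
sH ⇒ sdSS   [H ::= d S S]
sdSS ⇒ sddS   [S ::= d]
sddS ⇒ sddsH   [S ::= s H]
sddsH ⇒ sddsT   [H ::= T]
sddsT ⇒ sddsHss   [T ::= H s s]
sddsHss ⇒ sddsTss   [H ::= T]
sddsTss ⇒ sddsdss   [T ::= d]

S⇒sH⇒sdSS⇒sddS⇒sddsH⇒sddsT⇒sddsHss⇒sddsTss⇒sddsdss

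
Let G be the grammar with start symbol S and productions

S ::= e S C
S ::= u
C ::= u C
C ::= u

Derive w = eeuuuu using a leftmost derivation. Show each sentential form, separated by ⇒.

S ⇒ eSC   [S ::= e S C]
eSC ⇒ eeSCC   [S ::= e S C]
eeSCC ⇒ eeuCC   [S ::= u]
eeuCC ⇒ eeuuCC   [C ::= u C]
eeuuCC ⇒ eeuuuC   [C ::= u]
eeuuuC ⇒ eeuuuu   [C ::= u]

S ⇒ eSC ⇒ eeSCC ⇒ eeuCC ⇒ eeuuCC ⇒ eeuuuC ⇒ eeuuuu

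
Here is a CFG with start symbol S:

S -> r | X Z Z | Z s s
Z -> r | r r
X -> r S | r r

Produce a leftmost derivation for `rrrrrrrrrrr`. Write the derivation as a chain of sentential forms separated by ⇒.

S⇒XZZ⇒rSZZ⇒rXZZZZ⇒rrrZZZZ⇒rrrrrZZZ⇒rrrrrrrZZ⇒rrrrrrrrrZ⇒rrrrrrrrrrr

S ⇒ XZZ   [S -> X Z Z]
XZZ ⇒ rSZZ   [X -> r S]
rSZZ ⇒ rXZZZZ   [S -> X Z Z]
rXZZZZ ⇒ rrrZZZZ   [X -> r r]
rrrZZZZ ⇒ rrrrrZZZ   [Z -> r r]
rrrrrZZZ ⇒ rrrrrrrZZ   [Z -> r r]
rrrrrrrZZ ⇒ rrrrrrrrrZ   [Z -> r r]
rrrrrrrrrZ ⇒ rrrrrrrrrrr   [Z -> r r]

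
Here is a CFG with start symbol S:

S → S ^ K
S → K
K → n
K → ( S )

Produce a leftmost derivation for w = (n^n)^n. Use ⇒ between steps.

S ⇒ S^K   [S → S ^ K]
S^K ⇒ K^K   [S → K]
K^K ⇒ (S)^K   [K → ( S )]
(S)^K ⇒ (S^K)^K   [S → S ^ K]
(S^K)^K ⇒ (K^K)^K   [S → K]
(K^K)^K ⇒ (n^K)^K   [K → n]
(n^K)^K ⇒ (n^n)^K   [K → n]
(n^n)^K ⇒ (n^n)^n   [K → n]

S ⇒ S^K ⇒ K^K ⇒ (S)^K ⇒ (S^K)^K ⇒ (K^K)^K ⇒ (n^K)^K ⇒ (n^n)^K ⇒ (n^n)^n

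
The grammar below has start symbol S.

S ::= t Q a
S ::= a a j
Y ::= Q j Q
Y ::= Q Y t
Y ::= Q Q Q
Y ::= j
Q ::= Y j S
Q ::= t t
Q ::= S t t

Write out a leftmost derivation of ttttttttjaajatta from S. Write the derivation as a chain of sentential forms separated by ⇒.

S ⇒ tQa   [S ::= t Q a]
tQa ⇒ tStta   [Q ::= S t t]
tStta ⇒ ttQatta   [S ::= t Q a]
ttQatta ⇒ ttYjSatta   [Q ::= Y j S]
ttYjSatta ⇒ ttQQQjSatta   [Y ::= Q Q Q]
ttQQQjSatta ⇒ ttttQQjSatta   [Q ::= t t]
ttttQQjSatta ⇒ ttttttQjSatta   [Q ::= t t]
ttttttQjSatta ⇒ ttttttttjSatta   [Q ::= t t]
ttttttttjSatta ⇒ ttttttttjaajatta   [S ::= a a j]

S ⇒ tQa ⇒ tStta ⇒ ttQatta ⇒ ttYjSatta ⇒ ttQQQjSatta ⇒ ttttQQjSatta ⇒ ttttttQjSatta ⇒ ttttttttjSatta ⇒ ttttttttjaajatta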